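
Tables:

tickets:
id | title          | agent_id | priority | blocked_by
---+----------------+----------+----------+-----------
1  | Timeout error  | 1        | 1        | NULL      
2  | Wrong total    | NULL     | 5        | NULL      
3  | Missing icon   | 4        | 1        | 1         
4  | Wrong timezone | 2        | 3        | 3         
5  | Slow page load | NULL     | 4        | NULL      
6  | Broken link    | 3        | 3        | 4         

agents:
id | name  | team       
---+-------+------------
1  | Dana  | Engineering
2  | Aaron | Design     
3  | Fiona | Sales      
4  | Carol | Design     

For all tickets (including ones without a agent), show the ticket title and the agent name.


LEFT JOIN keeps every row from tickets (the left table); where agent_id has no match in agents, the agent columns become NULL. Walk through each ticket:
  - ticket 1 (Timeout error): agent_id=1 -> matches Dana
  - ticket 2 (Wrong total): agent_id=NULL, no match -> kept with NULL
  - ticket 3 (Missing icon): agent_id=4 -> matches Carol
  - ticket 4 (Wrong timezone): agent_id=2 -> matches Aaron
  - ticket 5 (Slow page load): agent_id=NULL, no match -> kept with NULL
  - ticket 6 (Broken link): agent_id=3 -> matches Fiona
All 6 rows appear; 2 have NULL agent.

SQL:
SELECT a.title, b.name AS agent
FROM tickets a
LEFT JOIN agents b ON a.agent_id = b.id

Result:
title          | agent
---------------+------
Timeout error  | Dana 
Wrong total    | NULL 
Missing icon   | Carol
Wrong timezone | Aaron
Slow page load | NULL 
Broken link    | Fiona


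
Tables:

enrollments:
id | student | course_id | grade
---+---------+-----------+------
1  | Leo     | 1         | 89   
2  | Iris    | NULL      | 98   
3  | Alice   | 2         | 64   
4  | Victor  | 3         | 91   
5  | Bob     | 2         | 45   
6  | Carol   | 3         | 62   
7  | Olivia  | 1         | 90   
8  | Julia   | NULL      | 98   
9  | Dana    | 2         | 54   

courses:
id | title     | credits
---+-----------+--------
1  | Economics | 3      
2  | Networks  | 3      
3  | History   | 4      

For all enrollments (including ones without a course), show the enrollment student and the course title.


LEFT JOIN keeps every row from enrollments (the left table); where course_id has no match in courses, the course columns become NULL. Walk through each enrollment:
  - enrollment 1 (Leo): course_id=1 -> matches Economics
  - enrollment 2 (Iris): course_id=NULL, no match -> kept with NULL
  - enrollment 3 (Alice): course_id=2 -> matches Networks
  - enrollment 4 (Victor): course_id=3 -> matches History
  - enrollment 5 (Bob): course_id=2 -> matches Networks
  - enrollment 6 (Carol): course_id=3 -> matches History
  - enrollment 7 (Olivia): course_id=1 -> matches Economics
  - enrollment 8 (Julia): course_id=NULL, no match -> kept with NULL
  - enrollment 9 (Dana): course_id=2 -> matches Networks
All 9 rows appear; 2 have NULL course.

SQL:
SELECT a.student, b.title AS course
FROM enrollments a
LEFT JOIN courses b ON a.course_id = b.id

Result:
student | course   
--------+----------
Leo     | Economics
Iris    | NULL     
Alice   | Networks 
Victor  | History  
Bob     | Networks 
Carol   | History  
Olivia  | Economics
Julia   | NULL     
Dana    | Networks 


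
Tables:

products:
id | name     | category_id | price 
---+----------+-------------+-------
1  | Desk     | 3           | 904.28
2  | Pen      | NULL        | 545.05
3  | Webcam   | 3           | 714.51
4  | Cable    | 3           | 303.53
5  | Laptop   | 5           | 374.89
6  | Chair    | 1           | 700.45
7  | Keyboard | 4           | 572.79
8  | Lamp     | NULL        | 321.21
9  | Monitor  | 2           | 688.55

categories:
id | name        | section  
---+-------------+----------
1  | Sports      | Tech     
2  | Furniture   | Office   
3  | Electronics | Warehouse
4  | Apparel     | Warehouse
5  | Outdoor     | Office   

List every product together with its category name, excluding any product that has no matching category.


INNER JOIN keeps only products rows whose category_id matches an id in categories. Walk through each product:
  - product 1 (Desk): category_id=3 -> matches Electronics
  - product 2 (Pen): category_id=NULL, no match -> dropped
  - product 3 (Webcam): category_id=3 -> matches Electronics
  - product 4 (Cable): category_id=3 -> matches Electronics
  - product 5 (Laptop): category_id=5 -> matches Outdoor
  - product 6 (Chair): category_id=1 -> matches Sports
  - product 7 (Keyboard): category_id=4 -> matches Apparel
  - product 8 (Lamp): category_id=NULL, no match -> dropped
  - product 9 (Monitor): category_id=2 -> matches Furniture
So 2 of 9 rows are dropped.

SQL:
SELECT a.name, b.name AS category
FROM products a
INNER JOIN categories b ON a.category_id = b.id

Result:
name     | category   
---------+------------
Desk     | Electronics
Webcam   | Electronics
Cable    | Electronics
Laptop   | Outdoor    
Chair    | Sports     
Keyboard | Apparel    
Monitor  | Furniture  


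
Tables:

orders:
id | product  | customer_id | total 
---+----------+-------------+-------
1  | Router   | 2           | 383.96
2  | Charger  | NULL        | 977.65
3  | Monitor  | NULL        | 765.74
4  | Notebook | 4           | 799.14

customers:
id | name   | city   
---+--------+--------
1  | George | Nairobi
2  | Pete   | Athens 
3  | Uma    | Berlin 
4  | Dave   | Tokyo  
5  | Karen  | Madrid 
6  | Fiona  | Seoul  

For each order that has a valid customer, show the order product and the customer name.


INNER JOIN keeps only orders rows whose customer_id matches an id in customers. Walk through each order:
  - order 1 (Router): customer_id=2 -> matches Pete
  - order 2 (Charger): customer_id=NULL, no match -> dropped
  - order 3 (Monitor): customer_id=NULL, no match -> dropped
  - order 4 (Notebook): customer_id=4 -> matches Dave
So 2 of 4 rows are dropped.

SQL:
SELECT a.product, b.name AS customer
FROM orders a
INNER JOIN customers b ON a.customer_id = b.id

Result:
product  | customer
---------+---------
Router   | Pete    
Notebook | Dave    


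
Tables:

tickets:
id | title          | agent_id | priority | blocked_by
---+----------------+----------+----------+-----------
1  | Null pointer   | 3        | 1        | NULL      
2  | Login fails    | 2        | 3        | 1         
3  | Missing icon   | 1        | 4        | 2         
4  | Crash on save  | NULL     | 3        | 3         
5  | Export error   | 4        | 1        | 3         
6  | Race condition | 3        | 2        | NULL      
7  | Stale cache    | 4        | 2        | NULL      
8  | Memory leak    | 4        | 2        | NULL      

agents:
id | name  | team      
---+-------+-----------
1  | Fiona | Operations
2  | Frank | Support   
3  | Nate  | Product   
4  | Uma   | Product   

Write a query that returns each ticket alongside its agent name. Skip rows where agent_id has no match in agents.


INNER JOIN keeps only tickets rows whose agent_id matches an id in agents. Walk through each ticket:
  - ticket 1 (Null pointer): agent_id=3 -> matches Nate
  - ticket 2 (Login fails): agent_id=2 -> matches Frank
  - ticket 3 (Missing icon): agent_id=1 -> matches Fiona
  - ticket 4 (Crash on save): agent_id=NULL, no match -> dropped
  - ticket 5 (Export error): agent_id=4 -> matches Uma
  - ticket 6 (Race condition): agent_id=3 -> matches Nate
  - ticket 7 (Stale cache): agent_id=4 -> matches Uma
  - ticket 8 (Memory leak): agent_id=4 -> matches Uma
So 1 of 8 rows is dropped.

SQL:
SELECT a.title, b.name AS agent
FROM tickets a
INNER JOIN agents b ON a.agent_id = b.id

Result:
title          | agent
---------------+------
Null pointer   | Nate 
Login fails    | Frank
Missing icon   | Fiona
Export error   | Uma  
Race condition | Nate 
Stale cache    | Uma  
Memory leak    | Uma  


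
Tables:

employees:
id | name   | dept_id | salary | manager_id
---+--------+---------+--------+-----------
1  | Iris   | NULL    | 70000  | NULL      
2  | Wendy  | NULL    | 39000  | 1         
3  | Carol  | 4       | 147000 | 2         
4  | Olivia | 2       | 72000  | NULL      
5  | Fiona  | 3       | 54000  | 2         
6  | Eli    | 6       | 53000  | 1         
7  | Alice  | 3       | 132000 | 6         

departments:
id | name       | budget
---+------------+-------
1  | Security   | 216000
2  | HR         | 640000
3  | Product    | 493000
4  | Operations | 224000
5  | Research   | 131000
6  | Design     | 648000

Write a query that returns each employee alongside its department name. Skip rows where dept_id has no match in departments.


INNER JOIN keeps only employees rows whose dept_id matches an id in departments. Walk through each employee:
  - employee 1 (Iris): dept_id=NULL, no match -> dropped
  - employee 2 (Wendy): dept_id=NULL, no match -> dropped
  - employee 3 (Carol): dept_id=4 -> matches Operations
  - employee 4 (Olivia): dept_id=2 -> matches HR
  - employee 5 (Fiona): dept_id=3 -> matches Product
  - employee 6 (Eli): dept_id=6 -> matches Design
  - employee 7 (Alice): dept_id=3 -> matches Product
So 2 of 7 rows are dropped.

SQL:
SELECT a.name, b.name AS department
FROM employees a
INNER JOIN departments b ON a.dept_id = b.id

Result:
name   | department
-------+-----------
Carol  | Operations
Olivia | HR        
Fiona  | Product   
Eli    | Design    
Alice  | Product   


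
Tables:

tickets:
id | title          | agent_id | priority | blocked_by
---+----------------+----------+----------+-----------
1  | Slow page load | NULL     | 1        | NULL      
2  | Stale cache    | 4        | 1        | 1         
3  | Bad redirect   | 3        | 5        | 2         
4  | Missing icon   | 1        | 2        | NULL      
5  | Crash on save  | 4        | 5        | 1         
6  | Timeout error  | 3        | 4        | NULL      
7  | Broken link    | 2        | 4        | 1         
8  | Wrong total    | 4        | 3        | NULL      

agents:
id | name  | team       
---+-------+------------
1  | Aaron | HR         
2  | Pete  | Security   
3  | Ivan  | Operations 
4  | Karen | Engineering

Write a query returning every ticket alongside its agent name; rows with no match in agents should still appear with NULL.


LEFT JOIN keeps every row from tickets (the left table); where agent_id has no match in agents, the agent columns become NULL. Walk through each ticket:
  - ticket 1 (Slow page load): agent_id=NULL, no match -> kept with NULL
  - ticket 2 (Stale cache): agent_id=4 -> matches Karen
  - ticket 3 (Bad redirect): agent_id=3 -> matches Ivan
  - ticket 4 (Missing icon): agent_id=1 -> matches Aaron
  - ticket 5 (Crash on save): agent_id=4 -> matches Karen
  - ticket 6 (Timeout error): agent_id=3 -> matches Ivan
  - ticket 7 (Broken link): agent_id=2 -> matches Pete
  - ticket 8 (Wrong total): agent_id=4 -> matches Karen
All 8 rows appear; 1 has NULL agent.

SQL:
SELECT a.title, b.name AS agent
FROM tickets a
LEFT JOIN agents b ON a.agent_id = b.id

Result:
title          | agent
---------------+------
Slow page load | NULL 
Stale cache    | Karen
Bad redirect   | Ivan 
Missing icon   | Aaron
Crash on save  | Karen
Timeout error  | Ivan 
Broken link    | Pete 
Wrong total    | Karen


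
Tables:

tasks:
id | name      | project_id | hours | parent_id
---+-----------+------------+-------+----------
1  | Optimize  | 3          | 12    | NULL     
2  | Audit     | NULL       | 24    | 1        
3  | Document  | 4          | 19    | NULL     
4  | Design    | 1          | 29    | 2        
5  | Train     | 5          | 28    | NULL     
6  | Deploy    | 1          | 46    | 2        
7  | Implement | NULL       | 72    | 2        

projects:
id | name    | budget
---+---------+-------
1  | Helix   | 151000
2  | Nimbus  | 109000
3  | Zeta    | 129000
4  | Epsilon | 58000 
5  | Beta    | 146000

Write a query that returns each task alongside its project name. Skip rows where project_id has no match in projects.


INNER JOIN keeps only tasks rows whose project_id matches an id in projects. Walk through each task:
  - task 1 (Optimize): project_id=3 -> matches Zeta
  - task 2 (Audit): project_id=NULL, no match -> dropped
  - task 3 (Document): project_id=4 -> matches Epsilon
  - task 4 (Design): project_id=1 -> matches Helix
  - task 5 (Train): project_id=5 -> matches Beta
  - task 6 (Deploy): project_id=1 -> matches Helix
  - task 7 (Implement): project_id=NULL, no match -> dropped
So 2 of 7 rows are dropped.

SQL:
SELECT a.name, b.name AS project
FROM tasks a
INNER JOIN projects b ON a.project_id = b.id

Result:
name     | project
---------+--------
Optimize | Zeta   
Document | Epsilon
Design   | Helix  
Train    | Beta   
Deploy   | Helix  


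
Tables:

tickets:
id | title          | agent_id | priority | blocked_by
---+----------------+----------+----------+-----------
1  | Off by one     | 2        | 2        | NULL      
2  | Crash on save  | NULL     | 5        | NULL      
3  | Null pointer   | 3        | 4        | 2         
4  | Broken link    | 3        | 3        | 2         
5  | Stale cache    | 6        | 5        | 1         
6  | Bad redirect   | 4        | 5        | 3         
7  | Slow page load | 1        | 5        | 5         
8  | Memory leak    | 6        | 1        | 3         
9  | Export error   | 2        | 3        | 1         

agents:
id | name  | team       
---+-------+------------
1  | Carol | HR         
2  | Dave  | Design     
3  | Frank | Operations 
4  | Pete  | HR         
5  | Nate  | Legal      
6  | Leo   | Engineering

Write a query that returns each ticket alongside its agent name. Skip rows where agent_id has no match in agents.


INNER JOIN keeps only tickets rows whose agent_id matches an id in agents. Walk through each ticket:
  - ticket 1 (Off by one): agent_id=2 -> matches Dave
  - ticket 2 (Crash on save): agent_id=NULL, no match -> dropped
  - ticket 3 (Null pointer): agent_id=3 -> matches Frank
  - ticket 4 (Broken link): agent_id=3 -> matches Frank
  - ticket 5 (Stale cache): agent_id=6 -> matches Leo
  - ticket 6 (Bad redirect): agent_id=4 -> matches Pete
  - ticket 7 (Slow page load): agent_id=1 -> matches Carol
  - ticket 8 (Memory leak): agent_id=6 -> matches Leo
  - ticket 9 (Export error): agent_id=2 -> matches Dave
So 1 of 9 rows is dropped.

SQL:
SELECT a.title, b.name AS agent
FROM tickets a
INNER JOIN agents b ON a.agent_id = b.id

Result:
title          | agent
---------------+------
Off by one     | Dave 
Null pointer   | Frank
Broken link    | Frank
Stale cache    | Leo  
Bad redirect   | Pete 
Slow page load | Carol
Memory leak    | Leo  
Export error   | Dave 


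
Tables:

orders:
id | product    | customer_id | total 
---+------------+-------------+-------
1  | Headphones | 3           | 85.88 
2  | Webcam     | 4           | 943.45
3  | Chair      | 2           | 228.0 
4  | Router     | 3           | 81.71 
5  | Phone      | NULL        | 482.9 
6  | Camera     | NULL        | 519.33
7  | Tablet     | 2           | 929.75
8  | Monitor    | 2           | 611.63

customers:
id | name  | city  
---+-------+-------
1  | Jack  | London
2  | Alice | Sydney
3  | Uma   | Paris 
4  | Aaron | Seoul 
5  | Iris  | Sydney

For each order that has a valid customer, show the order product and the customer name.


INNER JOIN keeps only orders rows whose customer_id matches an id in customers. Walk through each order:
  - order 1 (Headphones): customer_id=3 -> matches Uma
  - order 2 (Webcam): customer_id=4 -> matches Aaron
  - order 3 (Chair): customer_id=2 -> matches Alice
  - order 4 (Router): customer_id=3 -> matches Uma
  - order 5 (Phone): customer_id=NULL, no match -> dropped
  - order 6 (Camera): customer_id=NULL, no match -> dropped
  - order 7 (Tablet): customer_id=2 -> matches Alice
  - order 8 (Monitor): customer_id=2 -> matches Alice
So 2 of 8 rows are dropped.

SQL:
SELECT a.product, b.name AS customer
FROM orders a
INNER JOIN customers b ON a.customer_id = b.id

Result:
product    | customer
-----------+---------
Headphones | Uma     
Webcam     | Aaron   
Chair      | Alice   
Router     | Uma     
Tablet     | Alice   
Monitor    | Alice   


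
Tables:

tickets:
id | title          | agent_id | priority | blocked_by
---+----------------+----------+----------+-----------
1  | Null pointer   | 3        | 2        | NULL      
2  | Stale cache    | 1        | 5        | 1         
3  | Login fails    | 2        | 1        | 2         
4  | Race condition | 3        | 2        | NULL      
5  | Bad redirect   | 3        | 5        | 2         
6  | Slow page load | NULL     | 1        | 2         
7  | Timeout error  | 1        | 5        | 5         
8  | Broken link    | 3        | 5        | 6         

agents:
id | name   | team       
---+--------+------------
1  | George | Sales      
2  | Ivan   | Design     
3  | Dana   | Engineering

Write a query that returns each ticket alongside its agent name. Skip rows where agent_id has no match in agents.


INNER JOIN keeps only tickets rows whose agent_id matches an id in agents. Walk through each ticket:
  - ticket 1 (Null pointer): agent_id=3 -> matches Dana
  - ticket 2 (Stale cache): agent_id=1 -> matches George
  - ticket 3 (Login fails): agent_id=2 -> matches Ivan
  - ticket 4 (Race condition): agent_id=3 -> matches Dana
  - ticket 5 (Bad redirect): agent_id=3 -> matches Dana
  - ticket 6 (Slow page load): agent_id=NULL, no match -> dropped
  - ticket 7 (Timeout error): agent_id=1 -> matches George
  - ticket 8 (Broken link): agent_id=3 -> matches Dana
So 1 of 8 rows is dropped.

SQL:
SELECT a.title, b.name AS agent
FROM tickets a
INNER JOIN agents b ON a.agent_id = b.id

Result:
title          | agent 
---------------+-------
Null pointer   | Dana  
Stale cache    | George
Login fails    | Ivan  
Race condition | Dana  
Bad redirect   | Dana  
Timeout error  | George
Broken link    | Dana  


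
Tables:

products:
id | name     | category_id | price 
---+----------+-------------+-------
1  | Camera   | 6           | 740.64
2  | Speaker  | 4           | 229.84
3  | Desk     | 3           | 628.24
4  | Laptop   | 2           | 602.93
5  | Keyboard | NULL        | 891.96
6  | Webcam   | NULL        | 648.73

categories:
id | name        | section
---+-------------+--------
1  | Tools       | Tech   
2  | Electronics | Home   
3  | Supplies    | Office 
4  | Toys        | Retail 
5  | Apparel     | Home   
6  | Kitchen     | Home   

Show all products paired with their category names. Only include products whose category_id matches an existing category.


INNER JOIN keeps only products rows whose category_id matches an id in categories. Walk through each product:
  - product 1 (Camera): category_id=6 -> matches Kitchen
  - product 2 (Speaker): category_id=4 -> matches Toys
  - product 3 (Desk): category_id=3 -> matches Supplies
  - product 4 (Laptop): category_id=2 -> matches Electronics
  - product 5 (Keyboard): category_id=NULL, no match -> dropped
  - product 6 (Webcam): category_id=NULL, no match -> dropped
So 2 of 6 rows are dropped.

SQL:
SELECT a.name, b.name AS category
FROM products a
INNER JOIN categories b ON a.category_id = b.id

Result:
name    | category   
--------+------------
Camera  | Kitchen    
Speaker | Toys       
Desk    | Supplies   
Laptop  | Electronics


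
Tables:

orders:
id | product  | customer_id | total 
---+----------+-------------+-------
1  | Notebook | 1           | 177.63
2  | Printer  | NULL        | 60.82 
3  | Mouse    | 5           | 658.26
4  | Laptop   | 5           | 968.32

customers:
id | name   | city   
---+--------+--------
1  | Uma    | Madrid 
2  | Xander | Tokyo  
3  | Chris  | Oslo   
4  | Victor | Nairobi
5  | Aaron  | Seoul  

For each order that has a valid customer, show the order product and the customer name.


INNER JOIN keeps only orders rows whose customer_id matches an id in customers. Walk through each order:
  - order 1 (Notebook): customer_id=1 -> matches Uma
  - order 2 (Printer): customer_id=NULL, no match -> dropped
  - order 3 (Mouse): customer_id=5 -> matches Aaron
  - order 4 (Laptop): customer_id=5 -> matches Aaron
So 1 of 4 rows is dropped.

SQL:
SELECT a.product, b.name AS customer
FROM orders a
INNER JOIN customers b ON a.customer_id = b.id

Result:
product  | customer
---------+---------
Notebook | Uma     
Mouse    | Aaron   
Laptop   | Aaron   


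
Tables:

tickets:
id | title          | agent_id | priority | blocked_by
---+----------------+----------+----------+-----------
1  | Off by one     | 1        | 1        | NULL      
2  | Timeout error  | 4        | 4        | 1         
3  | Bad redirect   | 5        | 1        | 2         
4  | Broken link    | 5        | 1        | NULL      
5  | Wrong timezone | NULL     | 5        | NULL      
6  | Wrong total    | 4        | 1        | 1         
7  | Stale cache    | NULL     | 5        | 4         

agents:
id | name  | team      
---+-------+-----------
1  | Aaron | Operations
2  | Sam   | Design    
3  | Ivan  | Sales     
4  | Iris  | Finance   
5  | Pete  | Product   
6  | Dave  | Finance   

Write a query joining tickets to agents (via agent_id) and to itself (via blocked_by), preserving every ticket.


Two LEFT JOINs from the same base table tickets: one to agents via agent_id, one to tickets itself via blocked_by. Both are LEFT so every ticket is preserved.
Match against agents:
  - ticket 1 (Off by one): agent_id=1 -> matches Aaron
  - ticket 2 (Timeout error): agent_id=4 -> matches Iris
  - ticket 3 (Bad redirect): agent_id=5 -> matches Pete
  - ticket 4 (Broken link): agent_id=5 -> matches Pete
  - ticket 5 (Wrong timezone): agent_id=NULL, no match -> kept with NULL
  - ticket 6 (Wrong total): agent_id=4 -> matches Iris
  - ticket 7 (Stale cache): agent_id=NULL, no match -> kept with NULL
Match against tickets (self):
  - ticket 1 (Off by one): blocked_by=NULL -> NULL
  - ticket 2 (Timeout error): blocked_by=1 -> Off by one
  - ticket 3 (Bad redirect): blocked_by=2 -> Timeout error
  - ticket 4 (Broken link): blocked_by=NULL -> NULL
  - ticket 5 (Wrong timezone): blocked_by=NULL -> NULL
  - ticket 6 (Wrong total): blocked_by=1 -> Off by one
  - ticket 7 (Stale cache): blocked_by=4 -> Broken link

SQL:
SELECT a.title, b.name AS agent, c.title AS blocked_by
FROM tickets a
LEFT JOIN agents b ON a.agent_id = b.id
LEFT JOIN tickets c ON a.blocked_by = c.id

Result:
title          | agent | blocked_by   
---------------+-------+--------------
Off by one     | Aaron | NULL         
Timeout error  | Iris  | Off by one   
Bad redirect   | Pete  | Timeout error
Broken link    | Pete  | NULL         
Wrong timezone | NULL  | NULL         
Wrong total    | Iris  | Off by one   
Stale cache    | NULL  | Broken link  


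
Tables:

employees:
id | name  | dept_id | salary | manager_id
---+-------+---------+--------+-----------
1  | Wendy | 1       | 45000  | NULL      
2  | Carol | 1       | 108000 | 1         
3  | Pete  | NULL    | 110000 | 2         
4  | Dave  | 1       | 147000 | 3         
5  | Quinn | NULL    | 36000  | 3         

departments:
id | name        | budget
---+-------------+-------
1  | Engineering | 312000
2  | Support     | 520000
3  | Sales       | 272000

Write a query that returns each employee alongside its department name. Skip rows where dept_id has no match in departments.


INNER JOIN keeps only employees rows whose dept_id matches an id in departments. Walk through each employee:
  - employee 1 (Wendy): dept_id=1 -> matches Engineering
  - employee 2 (Carol): dept_id=1 -> matches Engineering
  - employee 3 (Pete): dept_id=NULL, no match -> dropped
  - employee 4 (Dave): dept_id=1 -> matches Engineering
  - employee 5 (Quinn): dept_id=NULL, no match -> dropped
So 2 of 5 rows are dropped.

SQL:
SELECT a.name, b.name AS department
FROM employees a
INNER JOIN departments b ON a.dept_id = b.id

Result:
name  | department 
------+------------
Wendy | Engineering
Carol | Engineering
Dave  | Engineering


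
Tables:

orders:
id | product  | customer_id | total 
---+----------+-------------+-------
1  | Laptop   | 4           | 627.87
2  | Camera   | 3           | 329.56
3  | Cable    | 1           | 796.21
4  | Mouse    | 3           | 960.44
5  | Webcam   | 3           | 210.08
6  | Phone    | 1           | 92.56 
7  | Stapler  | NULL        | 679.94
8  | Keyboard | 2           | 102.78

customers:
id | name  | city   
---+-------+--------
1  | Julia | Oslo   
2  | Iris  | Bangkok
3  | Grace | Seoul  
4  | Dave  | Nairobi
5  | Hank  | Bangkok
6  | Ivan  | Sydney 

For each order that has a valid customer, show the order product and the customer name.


INNER JOIN keeps only orders rows whose customer_id matches an id in customers. Walk through each order:
  - order 1 (Laptop): customer_id=4 -> matches Dave
  - order 2 (Camera): customer_id=3 -> matches Grace
  - order 3 (Cable): customer_id=1 -> matches Julia
  - order 4 (Mouse): customer_id=3 -> matches Grace
  - order 5 (Webcam): customer_id=3 -> matches Grace
  - order 6 (Phone): customer_id=1 -> matches Julia
  - order 7 (Stapler): customer_id=NULL, no match -> dropped
  - order 8 (Keyboard): customer_id=2 -> matches Iris
So 1 of 8 rows is dropped.

SQL:
SELECT a.product, b.name AS customer
FROM orders a
INNER JOIN customers b ON a.customer_id = b.id

Result:
product  | customer
---------+---------
Laptop   | Dave    
Camera   | Grace   
Cable    | Julia   
Mouse    | Grace   
Webcam   | Grace   
Phone    | Julia   
Keyboard | Iris    


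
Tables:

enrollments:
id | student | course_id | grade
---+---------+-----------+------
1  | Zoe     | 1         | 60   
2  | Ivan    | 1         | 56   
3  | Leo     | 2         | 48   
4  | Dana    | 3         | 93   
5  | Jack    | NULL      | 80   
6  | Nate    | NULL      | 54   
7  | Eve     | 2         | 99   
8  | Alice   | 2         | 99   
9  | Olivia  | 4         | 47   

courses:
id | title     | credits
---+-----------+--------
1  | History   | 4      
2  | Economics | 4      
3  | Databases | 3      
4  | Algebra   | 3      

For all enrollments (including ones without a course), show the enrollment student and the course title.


LEFT JOIN keeps every row from enrollments (the left table); where course_id has no match in courses, the course columns become NULL. Walk through each enrollment:
  - enrollment 1 (Zoe): course_id=1 -> matches History
  - enrollment 2 (Ivan): course_id=1 -> matches History
  - enrollment 3 (Leo): course_id=2 -> matches Economics
  - enrollment 4 (Dana): course_id=3 -> matches Databases
  - enrollment 5 (Jack): course_id=NULL, no match -> kept with NULL
  - enrollment 6 (Nate): course_id=NULL, no match -> kept with NULL
  - enrollment 7 (Eve): course_id=2 -> matches Economics
  - enrollment 8 (Alice): course_id=2 -> matches Economics
  - enrollment 9 (Olivia): course_id=4 -> matches Algebra
All 9 rows appear; 2 have NULL course.

SQL:
SELECT a.student, b.title AS course
FROM enrollments a
LEFT JOIN courses b ON a.course_id = b.id

Result:
student | course   
--------+----------
Zoe     | History  
Ivan    | History  
Leo     | Economics
Dana    | Databases
Jack    | NULL     
Nate    | NULL     
Eve     | Economics
Alice   | Economics
Olivia  | Algebra  


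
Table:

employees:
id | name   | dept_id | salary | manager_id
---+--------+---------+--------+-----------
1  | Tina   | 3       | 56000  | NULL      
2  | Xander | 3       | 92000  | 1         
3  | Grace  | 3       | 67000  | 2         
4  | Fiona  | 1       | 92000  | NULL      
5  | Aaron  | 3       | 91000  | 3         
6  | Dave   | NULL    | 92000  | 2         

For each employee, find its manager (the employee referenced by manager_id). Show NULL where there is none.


This is a self-join: employees is joined to a second copy of itself, matching each row's manager_id to another row's id. Use LEFT JOIN so rows with manager_id=NULL are kept.
  - employee 1 (Tina): manager_id=NULL -> NULL
  - employee 2 (Xander): manager_id=1 -> Tina
  - employee 3 (Grace): manager_id=2 -> Xander
  - employee 4 (Fiona): manager_id=NULL -> NULL
  - employee 5 (Aaron): manager_id=3 -> Grace
  - employee 6 (Dave): manager_id=2 -> Xander

SQL:
SELECT a.name AS item, b.name AS manager
FROM employees a
LEFT JOIN employees b ON a.manager_id = b.id

Result:
item   | manager
-------+--------
Tina   | NULL   
Xander | Tina   
Grace  | Xander 
Fiona  | NULL   
Aaron  | Grace  
Dave   | Xander 


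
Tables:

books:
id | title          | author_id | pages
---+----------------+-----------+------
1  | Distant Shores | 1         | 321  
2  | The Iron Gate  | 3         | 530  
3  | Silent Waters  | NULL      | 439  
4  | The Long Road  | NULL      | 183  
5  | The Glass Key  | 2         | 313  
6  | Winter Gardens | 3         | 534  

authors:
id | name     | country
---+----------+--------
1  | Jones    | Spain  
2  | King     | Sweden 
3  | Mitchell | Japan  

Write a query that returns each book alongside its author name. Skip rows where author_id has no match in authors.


INNER JOIN keeps only books rows whose author_id matches an id in authors. Walk through each book:
  - book 1 (Distant Shores): author_id=1 -> matches Jones
  - book 2 (The Iron Gate): author_id=3 -> matches Mitchell
  - book 3 (Silent Waters): author_id=NULL, no match -> dropped
  - book 4 (The Long Road): author_id=NULL, no match -> dropped
  - book 5 (The Glass Key): author_id=2 -> matches King
  - book 6 (Winter Gardens): author_id=3 -> matches Mitchell
So 2 of 6 rows are dropped.

SQL:
SELECT a.title, b.name AS author
FROM books a
INNER JOIN authors b ON a.author_id = b.id

Result:
title          | author  
---------------+---------
Distant Shores | Jones   
The Iron Gate  | Mitchell
The Glass Key  | King    
Winter Gardens | Mitchell


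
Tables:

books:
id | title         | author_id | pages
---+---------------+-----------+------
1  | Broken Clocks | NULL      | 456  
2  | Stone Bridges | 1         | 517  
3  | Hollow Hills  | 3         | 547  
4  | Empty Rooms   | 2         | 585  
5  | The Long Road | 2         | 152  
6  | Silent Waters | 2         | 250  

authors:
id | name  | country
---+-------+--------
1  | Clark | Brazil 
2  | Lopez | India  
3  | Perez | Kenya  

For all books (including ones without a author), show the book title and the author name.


LEFT JOIN keeps every row from books (the left table); where author_id has no match in authors, the author columns become NULL. Walk through each book:
  - book 1 (Broken Clocks): author_id=NULL, no match -> kept with NULL
  - book 2 (Stone Bridges): author_id=1 -> matches Clark
  - book 3 (Hollow Hills): author_id=3 -> matches Perez
  - book 4 (Empty Rooms): author_id=2 -> matches Lopez
  - book 5 (The Long Road): author_id=2 -> matches Lopez
  - book 6 (Silent Waters): author_id=2 -> matches Lopez
All 6 rows appear; 1 has NULL author.

SQL:
SELECT a.title, b.name AS author
FROM books a
LEFT JOIN authors b ON a.author_id = b.id

Result:
title         | author
--------------+-------
Broken Clocks | NULL  
Stone Bridges | Clark 
Hollow Hills  | Perez 
Empty Rooms   | Lopez 
The Long Road | Lopez 
Silent Waters | Lopez 


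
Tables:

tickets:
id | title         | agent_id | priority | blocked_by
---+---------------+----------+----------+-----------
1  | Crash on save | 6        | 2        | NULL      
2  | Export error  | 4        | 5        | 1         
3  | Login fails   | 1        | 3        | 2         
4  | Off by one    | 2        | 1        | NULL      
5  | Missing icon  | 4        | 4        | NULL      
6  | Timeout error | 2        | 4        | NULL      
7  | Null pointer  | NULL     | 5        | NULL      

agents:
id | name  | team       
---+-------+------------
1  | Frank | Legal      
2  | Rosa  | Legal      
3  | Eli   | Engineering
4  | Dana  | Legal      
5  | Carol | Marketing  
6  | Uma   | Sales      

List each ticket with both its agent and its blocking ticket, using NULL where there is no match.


Two LEFT JOINs from the same base table tickets: one to agents via agent_id, one to tickets itself via blocked_by. Both are LEFT so every ticket is preserved.
Match against agents:
  - ticket 1 (Crash on save): agent_id=6 -> matches Uma
  - ticket 2 (Export error): agent_id=4 -> matches Dana
  - ticket 3 (Login fails): agent_id=1 -> matches Frank
  - ticket 4 (Off by one): agent_id=2 -> matches Rosa
  - ticket 5 (Missing icon): agent_id=4 -> matches Dana
  - ticket 6 (Timeout error): agent_id=2 -> matches Rosa
  - ticket 7 (Null pointer): agent_id=NULL, no match -> kept with NULL
Match against tickets (self):
  - ticket 1 (Crash on save): blocked_by=NULL -> NULL
  - ticket 2 (Export error): blocked_by=1 -> Crash on save
  - ticket 3 (Login fails): blocked_by=2 -> Export error
  - ticket 4 (Off by one): blocked_by=NULL -> NULL
  - ticket 5 (Missing icon): blocked_by=NULL -> NULL
  - ticket 6 (Timeout error): blocked_by=NULL -> NULL
  - ticket 7 (Null pointer): blocked_by=NULL -> NULL

SQL:
SELECT a.title, b.name AS agent, c.title AS blocked_by
FROM tickets a
LEFT JOIN agents b ON a.agent_id = b.id
LEFT JOIN tickets c ON a.blocked_by = c.id

Result:
title         | agent | blocked_by   
--------------+-------+--------------
Crash on save | Uma   | NULL         
Export error  | Dana  | Crash on save
Login fails   | Frank | Export error 
Off by one    | Rosa  | NULL         
Missing icon  | Dana  | NULL         
Timeout error | Rosa  | NULL         
Null pointer  | NULL  | NULL         


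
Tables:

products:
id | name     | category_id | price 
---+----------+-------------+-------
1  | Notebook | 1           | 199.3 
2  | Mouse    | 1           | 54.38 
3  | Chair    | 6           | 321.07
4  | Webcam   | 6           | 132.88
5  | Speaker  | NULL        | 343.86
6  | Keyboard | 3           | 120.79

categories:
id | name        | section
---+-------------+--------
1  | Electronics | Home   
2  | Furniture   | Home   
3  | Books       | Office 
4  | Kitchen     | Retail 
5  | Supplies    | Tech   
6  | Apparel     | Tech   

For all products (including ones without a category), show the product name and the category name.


LEFT JOIN keeps every row from products (the left table); where category_id has no match in categories, the category columns become NULL. Walk through each product:
  - product 1 (Notebook): category_id=1 -> matches Electronics
  - product 2 (Mouse): category_id=1 -> matches Electronics
  - product 3 (Chair): category_id=6 -> matches Apparel
  - product 4 (Webcam): category_id=6 -> matches Apparel
  - product 5 (Speaker): category_id=NULL, no match -> kept with NULL
  - product 6 (Keyboard): category_id=3 -> matches Books
All 6 rows appear; 1 has NULL category.

SQL:
SELECT a.name, b.name AS category
FROM products a
LEFT JOIN categories b ON a.category_id = b.id

Result:
name     | category   
---------+------------
Notebook | Electronics
Mouse    | Electronics
Chair    | Apparel    
Webcam   | Apparel    
Speaker  | NULL       
Keyboard | Books      


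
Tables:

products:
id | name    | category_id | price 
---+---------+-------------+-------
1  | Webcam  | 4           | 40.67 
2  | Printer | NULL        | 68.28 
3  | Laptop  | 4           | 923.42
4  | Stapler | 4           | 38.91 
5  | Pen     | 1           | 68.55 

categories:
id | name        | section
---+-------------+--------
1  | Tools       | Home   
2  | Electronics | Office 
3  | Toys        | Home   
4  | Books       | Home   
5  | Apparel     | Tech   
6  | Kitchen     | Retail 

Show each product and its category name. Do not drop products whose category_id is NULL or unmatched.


LEFT JOIN keeps every row from products (the left table); where category_id has no match in categories, the category columns become NULL. Walk through each product:
  - product 1 (Webcam): category_id=4 -> matches Books
  - product 2 (Printer): category_id=NULL, no match -> kept with NULL
  - product 3 (Laptop): category_id=4 -> matches Books
  - product 4 (Stapler): category_id=4 -> matches Books
  - product 5 (Pen): category_id=1 -> matches Tools
All 5 rows appear; 1 has NULL category.

SQL:
SELECT a.name, b.name AS category
FROM products a
LEFT JOIN categories b ON a.category_id = b.id

Result:
name    | category
--------+---------
Webcam  | Books   
Printer | NULL    
Laptop  | Books   
Stapler | Books   
Pen     | Tools   


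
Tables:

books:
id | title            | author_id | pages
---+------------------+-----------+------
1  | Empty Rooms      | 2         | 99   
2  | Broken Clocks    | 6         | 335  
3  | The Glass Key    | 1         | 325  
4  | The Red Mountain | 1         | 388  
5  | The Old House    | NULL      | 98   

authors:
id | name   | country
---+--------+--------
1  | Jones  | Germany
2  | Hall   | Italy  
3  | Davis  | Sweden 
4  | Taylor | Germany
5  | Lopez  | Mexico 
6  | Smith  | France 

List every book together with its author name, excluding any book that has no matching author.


INNER JOIN keeps only books rows whose author_id matches an id in authors. Walk through each book:
  - book 1 (Empty Rooms): author_id=2 -> matches Hall
  - book 2 (Broken Clocks): author_id=6 -> matches Smith
  - book 3 (The Glass Key): author_id=1 -> matches Jones
  - book 4 (The Red Mountain): author_id=1 -> matches Jones
  - book 5 (The Old House): author_id=NULL, no match -> dropped
So 1 of 5 rows is dropped.

SQL:
SELECT a.title, b.name AS author
FROM books a
INNER JOIN authors b ON a.author_id = b.id

Result:
title            | author
-----------------+-------
Empty Rooms      | Hall  
Broken Clocks    | Smith 
The Glass Key    | Jones 
The Red Mountain | Jones 


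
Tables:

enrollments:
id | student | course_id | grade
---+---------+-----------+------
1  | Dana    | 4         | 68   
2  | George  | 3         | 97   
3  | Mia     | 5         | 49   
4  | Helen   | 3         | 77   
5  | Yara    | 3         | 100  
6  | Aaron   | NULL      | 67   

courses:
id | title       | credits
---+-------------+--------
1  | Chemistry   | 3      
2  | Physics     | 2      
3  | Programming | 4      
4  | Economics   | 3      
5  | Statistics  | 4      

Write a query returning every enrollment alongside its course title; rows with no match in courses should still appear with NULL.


LEFT JOIN keeps every row from enrollments (the left table); where course_id has no match in courses, the course columns become NULL. Walk through each enrollment:
  - enrollment 1 (Dana): course_id=4 -> matches Economics
  - enrollment 2 (George): course_id=3 -> matches Programming
  - enrollment 3 (Mia): course_id=5 -> matches Statistics
  - enrollment 4 (Helen): course_id=3 -> matches Programming
  - enrollment 5 (Yara): course_id=3 -> matches Programming
  - enrollment 6 (Aaron): course_id=NULL, no match -> kept with NULL
All 6 rows appear; 1 has NULL course.

SQL:
SELECT a.student, b.title AS course
FROM enrollments a
LEFT JOIN courses b ON a.course_id = b.id

Result:
student | course     
--------+------------
Dana    | Economics  
George  | Programming
Mia     | Statistics 
Helen   | Programming
Yara    | Programming
Aaron   | NULL       


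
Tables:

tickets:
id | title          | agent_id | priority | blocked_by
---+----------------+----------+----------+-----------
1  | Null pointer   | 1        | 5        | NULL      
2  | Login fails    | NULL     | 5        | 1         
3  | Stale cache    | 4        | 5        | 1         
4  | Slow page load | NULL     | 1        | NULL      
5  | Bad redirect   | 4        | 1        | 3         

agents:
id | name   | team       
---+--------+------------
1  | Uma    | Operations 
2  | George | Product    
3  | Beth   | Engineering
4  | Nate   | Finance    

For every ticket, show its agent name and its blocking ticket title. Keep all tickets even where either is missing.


Two LEFT JOINs from the same base table tickets: one to agents via agent_id, one to tickets itself via blocked_by. Both are LEFT so every ticket is preserved.
Match against agents:
  - ticket 1 (Null pointer): agent_id=1 -> matches Uma
  - ticket 2 (Login fails): agent_id=NULL, no match -> kept with NULL
  - ticket 3 (Stale cache): agent_id=4 -> matches Nate
  - ticket 4 (Slow page load): agent_id=NULL, no match -> kept with NULL
  - ticket 5 (Bad redirect): agent_id=4 -> matches Nate
Match against tickets (self):
  - ticket 1 (Null pointer): blocked_by=NULL -> NULL
  - ticket 2 (Login fails): blocked_by=1 -> Null pointer
  - ticket 3 (Stale cache): blocked_by=1 -> Null pointer
  - ticket 4 (Slow page load): blocked_by=NULL -> NULL
  - ticket 5 (Bad redirect): blocked_by=3 -> Stale cache

SQL:
SELECT a.title, b.name AS agent, c.title AS blocked_by
FROM tickets a
LEFT JOIN agents b ON a.agent_id = b.id
LEFT JOIN tickets c ON a.blocked_by = c.id

Result:
title          | agent | blocked_by  
---------------+-------+-------------
Null pointer   | Uma   | NULL        
Login fails    | NULL  | Null pointer
Stale cache    | Nate  | Null pointer
Slow page load | NULL  | NULL        
Bad redirect   | Nate  | Stale cache 
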